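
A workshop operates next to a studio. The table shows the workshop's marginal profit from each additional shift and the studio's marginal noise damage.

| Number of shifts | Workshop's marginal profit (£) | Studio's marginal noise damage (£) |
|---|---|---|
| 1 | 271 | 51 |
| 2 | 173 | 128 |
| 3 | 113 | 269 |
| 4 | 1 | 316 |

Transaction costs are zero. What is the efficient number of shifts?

Bargaining reaches the level where marginal profit last exceeds marginal noise damage.
That holds through level 2 (173 ≥ 128) but not at 3 (113 < 269).

2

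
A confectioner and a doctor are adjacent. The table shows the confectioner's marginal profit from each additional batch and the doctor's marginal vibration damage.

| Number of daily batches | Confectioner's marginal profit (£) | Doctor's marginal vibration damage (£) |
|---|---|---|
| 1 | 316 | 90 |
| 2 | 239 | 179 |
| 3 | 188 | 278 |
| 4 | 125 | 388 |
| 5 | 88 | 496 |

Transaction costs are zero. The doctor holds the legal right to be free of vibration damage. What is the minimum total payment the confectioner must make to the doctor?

Efficient level: marginal profit ≥ marginal vibration damage through level 2, so k* = 2.
With the doctor holding the right, the confectioner must at least compensate total damage at k*: 90 + 179 = 269.

£269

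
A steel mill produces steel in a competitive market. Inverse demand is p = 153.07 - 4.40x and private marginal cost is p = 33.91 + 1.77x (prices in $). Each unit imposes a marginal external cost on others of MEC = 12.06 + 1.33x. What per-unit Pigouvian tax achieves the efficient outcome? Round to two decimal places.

Social marginal cost = private MC + MEC = 45.97 + 3.10x.
Set SMC = demand: 45.97 + 3.10x = 153.07 - 4.40x → x* = 14.2800.
The Pigouvian tax equals MEC at x*: 12.06 + 1.33×14.2800 = 31.0524.

tax = $31.05 per unit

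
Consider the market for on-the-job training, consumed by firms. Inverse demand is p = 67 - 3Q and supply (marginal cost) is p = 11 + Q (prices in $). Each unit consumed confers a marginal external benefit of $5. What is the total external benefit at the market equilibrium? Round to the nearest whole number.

$70

Market equilibrium (private): 11 + Q = 67 - 3Q → Q_m = 14.0000.
Total external benefit = MEB × Q_m = 5 × 14.0000 = 70.0000.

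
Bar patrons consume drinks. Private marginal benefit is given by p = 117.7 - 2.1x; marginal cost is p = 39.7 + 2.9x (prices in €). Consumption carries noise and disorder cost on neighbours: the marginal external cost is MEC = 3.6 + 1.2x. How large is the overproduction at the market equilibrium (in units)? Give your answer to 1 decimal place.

Market equilibrium (private): 39.7 + 2.9x = 117.7 - 2.1x → x_m = 15.6000.
Social marginal benefit = demand − MEC = 114.1 - 3.3x.
Set SMB = MC: 114.1 - 3.3x = 39.7 + 2.9x → x* = 12.0000.
Gap = |15.6000 − 12.0000| = 3.6000.

3.6 units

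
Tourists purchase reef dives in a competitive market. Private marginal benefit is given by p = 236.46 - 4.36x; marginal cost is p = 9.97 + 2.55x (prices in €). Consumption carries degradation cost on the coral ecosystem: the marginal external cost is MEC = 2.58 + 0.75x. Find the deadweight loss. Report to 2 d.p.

Market equilibrium (private): 9.97 + 2.55x = 236.46 - 4.36x → x_m = 32.7771.
Social marginal benefit = demand − MEC = 233.88 - 5.11x.
Set SMB = MC: 233.88 - 5.11x = 9.97 + 2.55x → x* = 29.2311.
Between x* and x_m the wedge MC − SMB runs linearly from 0 to MEC(x_m), so the loss is a triangle.
DWL = ½ × 3.5460 × 27.1629 = 48.1598.

DWL = €48.16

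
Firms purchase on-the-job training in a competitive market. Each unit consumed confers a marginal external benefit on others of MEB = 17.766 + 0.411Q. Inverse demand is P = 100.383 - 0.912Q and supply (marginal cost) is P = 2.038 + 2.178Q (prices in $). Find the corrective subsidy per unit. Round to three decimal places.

subsidy = $35.579 per unit

Social marginal benefit = demand + MEB = 118.149 - 0.501Q.
Set SMB = MC: 118.149 - 0.501Q = 2.038 + 2.178Q → Q* = 43.3412.
The Pigouvian subsidy equals MEB at Q*: 17.766 + 0.411×43.3412 = 35.5792.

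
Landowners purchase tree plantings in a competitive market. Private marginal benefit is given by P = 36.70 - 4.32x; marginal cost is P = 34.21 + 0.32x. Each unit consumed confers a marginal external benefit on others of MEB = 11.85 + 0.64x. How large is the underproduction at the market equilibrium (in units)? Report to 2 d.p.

3.05 units

Market equilibrium (private): 34.21 + 0.32x = 36.70 - 4.32x → x_m = 0.5366.
Social marginal benefit = demand + MEB = 48.55 - 3.68x.
Set SMB = MC: 48.55 - 3.68x = 34.21 + 0.32x → x* = 3.5850.
Gap = |0.5366 − 3.5850| = 3.0484.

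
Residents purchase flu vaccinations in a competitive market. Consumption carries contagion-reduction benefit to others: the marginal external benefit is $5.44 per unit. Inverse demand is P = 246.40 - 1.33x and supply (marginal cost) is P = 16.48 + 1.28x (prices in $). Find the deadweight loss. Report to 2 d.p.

Market equilibrium (private): 16.48 + 1.28x = 246.40 - 1.33x → x_m = 88.0920.
Social marginal benefit = demand + MEB = 251.84 - 1.33x.
Set SMB = MC: 251.84 - 1.33x = 16.48 + 1.28x → x* = 90.1762.
Between x* and x_m the wedge SMB − MC runs linearly from 0 to MEB(x_m), so the loss is a triangle.
DWL = ½ × 2.0842 × 5.4400 = 5.6690.

DWL = $5.67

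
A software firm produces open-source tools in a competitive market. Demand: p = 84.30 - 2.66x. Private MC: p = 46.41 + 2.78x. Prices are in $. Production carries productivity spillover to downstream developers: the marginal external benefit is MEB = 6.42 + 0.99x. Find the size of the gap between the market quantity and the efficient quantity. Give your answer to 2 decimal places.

2.99 units

Market equilibrium (private): 46.41 + 2.78x = 84.30 - 2.66x → x_m = 6.9651.
Social marginal cost = private MC − MEB = 39.99 + 1.79x.
Set SMC = demand: 39.99 + 1.79x = 84.30 - 2.66x → x* = 9.9573.
Gap = |6.9651 − 9.9573| = 2.9922.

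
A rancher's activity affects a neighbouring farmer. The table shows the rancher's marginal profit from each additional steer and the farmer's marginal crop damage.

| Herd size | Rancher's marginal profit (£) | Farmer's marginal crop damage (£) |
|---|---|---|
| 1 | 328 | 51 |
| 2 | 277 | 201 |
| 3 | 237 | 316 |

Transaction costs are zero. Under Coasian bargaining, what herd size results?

Bargaining reaches the level where marginal profit last exceeds marginal crop damage.
That holds through level 2 (277 ≥ 201) but not at 3 (237 < 316).

2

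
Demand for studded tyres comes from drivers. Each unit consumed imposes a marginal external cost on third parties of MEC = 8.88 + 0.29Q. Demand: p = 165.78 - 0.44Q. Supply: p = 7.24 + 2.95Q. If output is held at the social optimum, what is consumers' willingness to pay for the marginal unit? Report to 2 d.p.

Social marginal benefit = demand − MEC = 156.90 - 0.73Q.
Set SMB = MC: 156.90 - 0.73Q = 7.24 + 2.95Q → Q* = 40.6685.
Consumer price on the demand curve at Q*: 165.78 − 0.44×40.6685 = 147.8859.

P = 147.89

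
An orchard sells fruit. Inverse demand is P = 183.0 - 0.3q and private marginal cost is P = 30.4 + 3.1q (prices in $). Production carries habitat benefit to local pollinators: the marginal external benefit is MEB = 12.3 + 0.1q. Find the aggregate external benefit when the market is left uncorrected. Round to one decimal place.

Market equilibrium (private): 30.4 + 3.1q = 183.0 - 0.3q → q_m = 44.8824.
Total external benefit = ∫₀^{q_m} (12.3 + 0.1q) dq = 12.3×44.8824 + ½×0.1×44.8824² = 652.7750.

$652.8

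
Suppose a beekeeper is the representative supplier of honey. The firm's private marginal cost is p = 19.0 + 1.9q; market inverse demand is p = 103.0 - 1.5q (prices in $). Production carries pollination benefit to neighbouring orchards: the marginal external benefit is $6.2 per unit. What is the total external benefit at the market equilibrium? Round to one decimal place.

Market equilibrium (private): 19.0 + 1.9q = 103.0 - 1.5q → q_m = 24.7059.
Total external benefit = MEB × q_m = 6.2 × 24.7059 = 153.1766.

$153.2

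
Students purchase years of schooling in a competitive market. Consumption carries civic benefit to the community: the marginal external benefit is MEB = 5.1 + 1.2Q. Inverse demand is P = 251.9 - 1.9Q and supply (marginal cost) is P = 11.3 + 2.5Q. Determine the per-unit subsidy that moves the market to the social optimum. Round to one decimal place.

subsidy = 97.2 per unit

Social marginal benefit = demand + MEB = 257.0 - 0.7Q.
Set SMB = MC: 257.0 - 0.7Q = 11.3 + 2.5Q → Q* = 76.7813.
The Pigouvian subsidy equals MEB at Q*: 5.1 + 1.2×76.7813 = 97.2376.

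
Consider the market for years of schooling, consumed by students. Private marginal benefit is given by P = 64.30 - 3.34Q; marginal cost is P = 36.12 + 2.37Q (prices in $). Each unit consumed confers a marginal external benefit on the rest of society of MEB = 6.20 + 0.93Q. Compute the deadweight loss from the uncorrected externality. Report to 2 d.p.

Market equilibrium (private): 36.12 + 2.37Q = 64.30 - 3.34Q → Q_m = 4.9352.
Social marginal benefit = demand + MEB = 70.50 - 2.41Q.
Set SMB = MC: 70.50 - 2.41Q = 36.12 + 2.37Q → Q* = 7.1925.
Height of the DWL triangle at Q_m is SMB(Q_m) − MC(Q_m) = MEB(Q_m) = 10.7897.
DWL = ½ × 2.2573 × 10.7897 = 12.1778.

DWL = $12.18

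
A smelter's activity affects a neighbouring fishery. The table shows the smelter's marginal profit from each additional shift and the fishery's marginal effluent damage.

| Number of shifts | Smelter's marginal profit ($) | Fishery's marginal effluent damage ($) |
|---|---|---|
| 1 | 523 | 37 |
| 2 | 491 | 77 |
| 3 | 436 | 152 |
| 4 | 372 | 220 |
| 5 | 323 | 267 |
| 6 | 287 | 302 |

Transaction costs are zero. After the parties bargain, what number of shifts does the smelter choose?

Bargaining reaches the level where marginal profit last exceeds marginal effluent damage.
That holds through level 5 (323 ≥ 267) but not at 6 (287 < 302).

5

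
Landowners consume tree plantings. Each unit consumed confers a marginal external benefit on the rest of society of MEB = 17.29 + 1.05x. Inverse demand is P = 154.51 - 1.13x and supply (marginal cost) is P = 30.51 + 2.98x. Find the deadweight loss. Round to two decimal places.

Market equilibrium (private): 30.51 + 2.98x = 154.51 - 1.13x → x_m = 30.1703.
Social marginal benefit = demand + MEB = 171.80 - 0.08x.
Set SMB = MC: 171.80 - 0.08x = 30.51 + 2.98x → x* = 46.1732.
The welfare-loss triangle has base |x_m − x*| and height MEB(x_m) (the vertical gap between SMB and MC is zero at x* and MEB at x_m).
DWL = ½ × 16.0029 × 48.9688 = 391.8214.

DWL = 391.82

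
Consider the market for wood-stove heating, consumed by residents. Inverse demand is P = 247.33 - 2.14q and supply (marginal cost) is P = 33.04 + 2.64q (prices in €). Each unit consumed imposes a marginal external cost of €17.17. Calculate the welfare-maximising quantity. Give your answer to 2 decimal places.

q* = 41.24

Social marginal benefit = demand − MEC = 230.16 - 2.14q.
Set SMB = MC: 230.16 - 2.14q = 33.04 + 2.64q → q* = 41.2385.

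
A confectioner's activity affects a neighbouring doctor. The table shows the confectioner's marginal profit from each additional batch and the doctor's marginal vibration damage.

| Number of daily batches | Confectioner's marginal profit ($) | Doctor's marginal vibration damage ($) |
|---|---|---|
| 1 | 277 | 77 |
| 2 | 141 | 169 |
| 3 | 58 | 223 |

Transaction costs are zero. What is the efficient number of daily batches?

1

Bargaining reaches the level where marginal profit last exceeds marginal vibration damage.
That holds through level 1 (277 ≥ 77) but not at 2 (141 < 169).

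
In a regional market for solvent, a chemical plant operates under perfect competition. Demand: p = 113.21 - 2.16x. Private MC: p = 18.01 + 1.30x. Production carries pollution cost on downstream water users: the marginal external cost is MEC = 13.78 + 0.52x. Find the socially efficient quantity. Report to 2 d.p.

x* = 20.46

Social marginal cost = private MC + MEC = 31.79 + 1.82x.
Set SMC = demand: 31.79 + 1.82x = 113.21 - 2.16x → x* = 20.4573.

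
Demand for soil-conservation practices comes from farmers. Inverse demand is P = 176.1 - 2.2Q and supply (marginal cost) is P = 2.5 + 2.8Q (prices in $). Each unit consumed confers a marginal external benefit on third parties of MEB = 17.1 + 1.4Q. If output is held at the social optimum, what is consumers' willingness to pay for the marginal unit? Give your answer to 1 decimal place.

P = $59.6

Social marginal benefit = demand + MEB = 193.2 - 0.8Q.
Set SMB = MC: 193.2 - 0.8Q = 2.5 + 2.8Q → Q* = 52.9722.
Consumer price on the demand curve at Q*: 176.1 − 2.2×52.9722 = 59.5612.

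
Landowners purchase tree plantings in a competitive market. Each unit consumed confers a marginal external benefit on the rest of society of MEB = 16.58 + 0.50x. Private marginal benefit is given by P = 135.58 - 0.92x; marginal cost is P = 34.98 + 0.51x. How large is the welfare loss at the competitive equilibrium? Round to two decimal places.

Market equilibrium (private): 34.98 + 0.51x = 135.58 - 0.92x → x_m = 70.3497.
Social marginal benefit = demand + MEB = 152.16 - 0.42x.
Set SMB = MC: 152.16 - 0.42x = 34.98 + 0.51x → x* = 126.0000.
The welfare-loss triangle has base |x_m − x*| and height MEB(x_m) (the vertical gap between SMB and MC is zero at x* and MEB at x_m).
DWL = ½ × 55.6503 × 51.7548 = 1440.0851.

DWL = 1440.09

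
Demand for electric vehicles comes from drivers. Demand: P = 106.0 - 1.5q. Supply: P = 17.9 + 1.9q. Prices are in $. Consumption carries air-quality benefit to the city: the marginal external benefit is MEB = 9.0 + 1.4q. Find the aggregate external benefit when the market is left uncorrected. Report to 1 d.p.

$703.2

Market equilibrium (private): 17.9 + 1.9q = 106.0 - 1.5q → q_m = 25.9118.
Total external benefit = ∫₀^{q_m} (9.0 + 1.4q) dq = 9.0×25.9118 + ½×1.4×25.9118² = 703.2012.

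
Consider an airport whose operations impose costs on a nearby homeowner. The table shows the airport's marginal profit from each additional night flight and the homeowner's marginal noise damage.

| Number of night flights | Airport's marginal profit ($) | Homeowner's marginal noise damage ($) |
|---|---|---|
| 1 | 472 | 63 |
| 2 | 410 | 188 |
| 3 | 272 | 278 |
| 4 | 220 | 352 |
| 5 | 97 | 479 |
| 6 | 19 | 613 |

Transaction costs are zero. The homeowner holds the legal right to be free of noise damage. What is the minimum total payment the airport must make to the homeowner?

Efficient level: marginal profit ≥ marginal noise damage through level 2, so k* = 2.
With the homeowner holding the right, the airport must at least compensate total damage at k*: 63 + 188 = 251.

$251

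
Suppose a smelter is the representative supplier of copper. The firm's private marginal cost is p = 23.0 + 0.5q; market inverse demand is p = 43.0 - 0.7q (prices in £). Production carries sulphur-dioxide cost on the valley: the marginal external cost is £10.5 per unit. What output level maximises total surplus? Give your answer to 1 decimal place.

Social marginal cost = private MC + MEC = 33.5 + 0.5q.
Set SMC = demand: 33.5 + 0.5q = 43.0 - 0.7q → q* = 7.9167.

q* = 7.9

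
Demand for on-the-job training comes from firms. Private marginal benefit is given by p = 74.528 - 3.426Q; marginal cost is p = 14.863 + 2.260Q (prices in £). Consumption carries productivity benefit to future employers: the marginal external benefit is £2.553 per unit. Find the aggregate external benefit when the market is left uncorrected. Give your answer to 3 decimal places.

£26.789

Market equilibrium (private): 14.863 + 2.260Q = 74.528 - 3.426Q → Q_m = 10.4933.
Total external benefit = MEB × Q_m = 2.553 × 10.4933 = 26.7894.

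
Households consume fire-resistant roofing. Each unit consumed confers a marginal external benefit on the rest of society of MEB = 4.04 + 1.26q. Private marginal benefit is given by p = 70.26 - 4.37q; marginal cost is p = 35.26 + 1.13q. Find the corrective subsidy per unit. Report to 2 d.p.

Social marginal benefit = demand + MEB = 74.30 - 3.11q.
Set SMB = MC: 74.30 - 3.11q = 35.26 + 1.13q → q* = 9.2075.
The Pigouvian subsidy equals MEB at q*: 4.04 + 1.26×9.2075 = 15.6415.

subsidy = 15.64 per unit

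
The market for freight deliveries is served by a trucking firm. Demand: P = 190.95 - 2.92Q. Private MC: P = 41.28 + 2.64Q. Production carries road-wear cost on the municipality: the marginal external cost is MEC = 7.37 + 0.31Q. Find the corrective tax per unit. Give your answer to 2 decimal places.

Social marginal cost = private MC + MEC = 48.65 + 2.95Q.
Set SMC = demand: 48.65 + 2.95Q = 190.95 - 2.92Q → Q* = 24.2419.
The Pigouvian tax equals MEC at Q*: 7.37 + 0.31×24.2419 = 14.8850.

tax = 14.88 per unit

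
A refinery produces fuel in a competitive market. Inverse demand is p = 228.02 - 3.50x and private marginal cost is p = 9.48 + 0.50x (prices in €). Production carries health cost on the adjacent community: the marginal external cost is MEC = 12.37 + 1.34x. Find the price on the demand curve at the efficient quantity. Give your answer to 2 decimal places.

P = €92.89

Social marginal cost = private MC + MEC = 21.85 + 1.84x.
Set SMC = demand: 21.85 + 1.84x = 228.02 - 3.50x → x* = 38.6086.
Consumer price on the demand curve at x*: 228.02 − 3.50×38.6086 = 92.8899.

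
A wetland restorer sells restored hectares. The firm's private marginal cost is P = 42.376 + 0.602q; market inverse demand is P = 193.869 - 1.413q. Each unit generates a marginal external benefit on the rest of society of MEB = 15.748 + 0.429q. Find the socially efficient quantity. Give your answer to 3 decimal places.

Social marginal cost = private MC − MEB = 26.628 + 0.173q.
Set SMC = demand: 26.628 + 0.173q = 193.869 - 1.413q → q* = 105.4483.

q* = 105.448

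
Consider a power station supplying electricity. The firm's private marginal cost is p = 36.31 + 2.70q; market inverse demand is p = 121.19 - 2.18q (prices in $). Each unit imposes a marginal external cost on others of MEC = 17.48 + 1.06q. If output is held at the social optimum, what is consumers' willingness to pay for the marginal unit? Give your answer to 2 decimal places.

Social marginal cost = private MC + MEC = 53.79 + 3.76q.
Set SMC = demand: 53.79 + 3.76q = 121.19 - 2.18q → q* = 11.3468.
Consumer price on the demand curve at q*: 121.19 − 2.18×11.3468 = 96.4540.

P = $96.45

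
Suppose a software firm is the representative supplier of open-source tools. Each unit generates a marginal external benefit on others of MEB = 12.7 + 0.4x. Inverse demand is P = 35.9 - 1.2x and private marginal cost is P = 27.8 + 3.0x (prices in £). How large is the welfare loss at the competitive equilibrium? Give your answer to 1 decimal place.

Market equilibrium (private): 27.8 + 3.0x = 35.9 - 1.2x → x_m = 1.9286.
Social marginal cost = private MC − MEB = 15.1 + 2.6x.
Set SMC = demand: 15.1 + 2.6x = 35.9 - 1.2x → x* = 5.4737.
Height of the DWL triangle at x_m is demand(x_m) − SMC(x_m) = MEB(x_m) = 13.4714.
DWL = ½ × 3.5451 × 13.4714 = 23.8787.

DWL = £23.9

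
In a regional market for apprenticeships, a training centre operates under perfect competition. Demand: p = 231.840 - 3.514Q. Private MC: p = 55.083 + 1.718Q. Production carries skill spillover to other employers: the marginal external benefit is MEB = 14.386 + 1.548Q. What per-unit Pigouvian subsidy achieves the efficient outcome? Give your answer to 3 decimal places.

subsidy = 94.703 per unit

Social marginal cost = private MC − MEB = 40.697 + 0.170Q.
Set SMC = demand: 40.697 + 0.170Q = 231.840 - 3.514Q → Q* = 51.8846.
The Pigouvian subsidy equals MEB at Q*: 14.386 + 1.548×51.8846 = 94.7034.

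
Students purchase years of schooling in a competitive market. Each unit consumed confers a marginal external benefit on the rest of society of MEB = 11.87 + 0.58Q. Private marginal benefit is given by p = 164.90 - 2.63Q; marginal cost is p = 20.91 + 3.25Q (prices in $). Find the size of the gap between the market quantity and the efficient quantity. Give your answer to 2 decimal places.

Market equilibrium (private): 20.91 + 3.25Q = 164.90 - 2.63Q → Q_m = 24.4881.
Social marginal benefit = demand + MEB = 176.77 - 2.05Q.
Set SMB = MC: 176.77 - 2.05Q = 20.91 + 3.25Q → Q* = 29.4075.
Gap = |24.4881 − 29.4075| = 4.9194.

4.92 units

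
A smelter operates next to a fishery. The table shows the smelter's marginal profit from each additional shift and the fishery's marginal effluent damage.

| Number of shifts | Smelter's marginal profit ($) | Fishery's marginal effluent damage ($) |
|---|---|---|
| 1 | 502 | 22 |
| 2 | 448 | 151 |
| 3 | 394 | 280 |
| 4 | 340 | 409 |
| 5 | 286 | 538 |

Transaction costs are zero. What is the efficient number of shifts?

3

Bargaining reaches the level where marginal profit last exceeds marginal effluent damage.
That holds through level 3 (394 ≥ 280) but not at 4 (340 < 409).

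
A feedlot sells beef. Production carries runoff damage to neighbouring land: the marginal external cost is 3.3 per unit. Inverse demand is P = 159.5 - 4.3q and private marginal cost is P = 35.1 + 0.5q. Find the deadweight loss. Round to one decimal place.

Market equilibrium (private): 35.1 + 0.5q = 159.5 - 4.3q → q_m = 25.9167.
Social marginal cost = private MC + MEC = 38.4 + 0.5q.
Set SMC = demand: 38.4 + 0.5q = 159.5 - 4.3q → q* = 25.2292.
The loss is the area between SMC and demand from q* to q_m; with linear curves that's a triangle of height MEC(q_m).
DWL = ½ × 0.6875 × 3.3000 = 1.1344.

DWL = 1.1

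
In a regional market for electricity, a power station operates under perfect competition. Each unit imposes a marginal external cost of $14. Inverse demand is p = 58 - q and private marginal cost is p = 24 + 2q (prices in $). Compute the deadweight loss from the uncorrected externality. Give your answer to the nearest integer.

DWL = $33

Market equilibrium (private): 24 + 2q = 58 - q → q_m = 11.3333.
Social marginal cost = private MC + MEC = 38 + 2q.
Set SMC = demand: 38 + 2q = 58 - q → q* = 6.6667.
The loss is the area between SMC and demand from q* to q_m; with linear curves that's a triangle of height MEC(q_m).
DWL = ½ × 4.6666 × 14.0000 = 32.6662.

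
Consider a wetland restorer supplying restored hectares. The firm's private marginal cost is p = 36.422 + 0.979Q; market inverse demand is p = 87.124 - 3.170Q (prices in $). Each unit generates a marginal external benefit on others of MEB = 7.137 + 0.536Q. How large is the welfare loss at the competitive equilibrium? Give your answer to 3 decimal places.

Market equilibrium (private): 36.422 + 0.979Q = 87.124 - 3.170Q → Q_m = 12.2203.
Social marginal cost = private MC − MEB = 29.285 + 0.443Q.
Set SMC = demand: 29.285 + 0.443Q = 87.124 - 3.170Q → Q* = 16.0086.
The loss is the area between SMC and demand from Q* to Q_m; with linear curves that's a triangle of height MEB(Q_m).
DWL = ½ × 3.7883 × 13.6871 = 25.9254.

DWL = $25.925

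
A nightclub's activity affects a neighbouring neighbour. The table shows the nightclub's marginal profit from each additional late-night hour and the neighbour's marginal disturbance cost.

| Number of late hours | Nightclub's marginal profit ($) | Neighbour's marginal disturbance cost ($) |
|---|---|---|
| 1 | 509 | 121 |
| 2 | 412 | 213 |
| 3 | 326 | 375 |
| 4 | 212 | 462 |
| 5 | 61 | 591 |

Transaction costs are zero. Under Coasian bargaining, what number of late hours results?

2

Bargaining reaches the level where marginal profit last exceeds marginal disturbance cost.
That holds through level 2 (412 ≥ 213) but not at 3 (326 < 375).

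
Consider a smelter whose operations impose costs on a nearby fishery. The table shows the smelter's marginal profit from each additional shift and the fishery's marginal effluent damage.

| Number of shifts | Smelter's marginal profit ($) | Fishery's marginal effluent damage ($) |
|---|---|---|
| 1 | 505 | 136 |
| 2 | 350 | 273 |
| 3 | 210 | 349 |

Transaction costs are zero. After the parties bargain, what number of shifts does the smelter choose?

Bargaining reaches the level where marginal profit last exceeds marginal effluent damage.
That holds through level 2 (350 ≥ 273) but not at 3 (210 < 349).

2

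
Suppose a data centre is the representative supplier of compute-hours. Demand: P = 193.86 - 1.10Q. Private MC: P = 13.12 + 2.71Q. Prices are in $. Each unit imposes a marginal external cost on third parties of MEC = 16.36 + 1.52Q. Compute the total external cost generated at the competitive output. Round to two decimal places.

$2486.39

Market equilibrium (private): 13.12 + 2.71Q = 193.86 - 1.10Q → Q_m = 47.4383.
Total external cost = ∫₀^{Q_m} (16.36 + 1.52Q) dQ = 16.36×47.4383 + ½×1.52×47.4383² = 2486.3887.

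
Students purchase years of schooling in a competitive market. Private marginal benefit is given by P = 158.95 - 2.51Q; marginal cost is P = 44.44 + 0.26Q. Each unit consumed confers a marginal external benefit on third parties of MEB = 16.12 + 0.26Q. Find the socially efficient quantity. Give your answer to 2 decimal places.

Q* = 52.04

Social marginal benefit = demand + MEB = 175.07 - 2.25Q.
Set SMB = MC: 175.07 - 2.25Q = 44.44 + 0.26Q → Q* = 52.0438.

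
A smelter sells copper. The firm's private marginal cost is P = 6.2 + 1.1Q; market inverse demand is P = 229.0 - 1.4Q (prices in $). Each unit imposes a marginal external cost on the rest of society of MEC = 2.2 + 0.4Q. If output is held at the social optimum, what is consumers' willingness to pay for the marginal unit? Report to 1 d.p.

P = $122.5

Social marginal cost = private MC + MEC = 8.4 + 1.5Q.
Set SMC = demand: 8.4 + 1.5Q = 229.0 - 1.4Q → Q* = 76.0690.
Consumer price on the demand curve at Q*: 229.0 − 1.4×76.0690 = 122.5034.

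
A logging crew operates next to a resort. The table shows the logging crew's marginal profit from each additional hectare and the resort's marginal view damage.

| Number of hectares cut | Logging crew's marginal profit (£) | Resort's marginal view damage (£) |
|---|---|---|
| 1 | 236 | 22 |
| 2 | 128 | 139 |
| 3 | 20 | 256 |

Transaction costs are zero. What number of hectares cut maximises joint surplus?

Bargaining reaches the level where marginal profit last exceeds marginal view damage.
That holds through level 1 (236 ≥ 22) but not at 2 (128 < 139).

1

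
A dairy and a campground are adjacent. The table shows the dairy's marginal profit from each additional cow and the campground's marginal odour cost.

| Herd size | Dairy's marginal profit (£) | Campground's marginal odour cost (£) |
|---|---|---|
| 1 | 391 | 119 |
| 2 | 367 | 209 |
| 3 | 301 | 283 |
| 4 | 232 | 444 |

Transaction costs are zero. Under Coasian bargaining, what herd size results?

3

Bargaining reaches the level where marginal profit last exceeds marginal odour cost.
That holds through level 3 (301 ≥ 283) but not at 4 (232 < 444).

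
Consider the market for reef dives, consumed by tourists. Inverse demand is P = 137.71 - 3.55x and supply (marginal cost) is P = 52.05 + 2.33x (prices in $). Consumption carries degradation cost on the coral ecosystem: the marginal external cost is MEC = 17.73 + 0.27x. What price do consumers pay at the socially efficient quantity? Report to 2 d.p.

Social marginal benefit = demand − MEC = 119.98 - 3.82x.
Set SMB = MC: 119.98 - 3.82x = 52.05 + 2.33x → x* = 11.0455.
Consumer price on the demand curve at x*: 137.71 − 3.55×11.0455 = 98.4985.

P = $98.50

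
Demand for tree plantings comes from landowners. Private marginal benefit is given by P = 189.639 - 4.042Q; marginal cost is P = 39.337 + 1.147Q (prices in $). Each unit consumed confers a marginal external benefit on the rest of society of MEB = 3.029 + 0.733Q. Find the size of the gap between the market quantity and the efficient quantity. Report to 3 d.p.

Market equilibrium (private): 39.337 + 1.147Q = 189.639 - 4.042Q → Q_m = 28.9655.
Social marginal benefit = demand + MEB = 192.668 - 3.309Q.
Set SMB = MC: 192.668 - 3.309Q = 39.337 + 1.147Q → Q* = 34.4100.
Gap = |28.9655 − 34.4100| = 5.4445.

5.445 units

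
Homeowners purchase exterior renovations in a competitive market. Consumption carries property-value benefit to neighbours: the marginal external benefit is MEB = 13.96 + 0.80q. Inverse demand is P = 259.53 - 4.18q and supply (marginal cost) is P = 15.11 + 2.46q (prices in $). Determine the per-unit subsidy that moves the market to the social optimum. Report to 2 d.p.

Social marginal benefit = demand + MEB = 273.49 - 3.38q.
Set SMB = MC: 273.49 - 3.38q = 15.11 + 2.46q → q* = 44.2432.
The Pigouvian subsidy equals MEB at q*: 13.96 + 0.80×44.2432 = 49.3546.

subsidy = $49.35 per unit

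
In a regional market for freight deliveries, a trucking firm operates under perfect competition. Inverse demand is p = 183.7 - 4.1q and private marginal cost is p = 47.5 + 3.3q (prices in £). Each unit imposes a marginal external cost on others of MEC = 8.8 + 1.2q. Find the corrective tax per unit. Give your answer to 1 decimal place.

Social marginal cost = private MC + MEC = 56.3 + 4.5q.
Set SMC = demand: 56.3 + 4.5q = 183.7 - 4.1q → q* = 14.8140.
The Pigouvian tax equals MEC at q*: 8.8 + 1.2×14.8140 = 26.5768.

tax = £26.6 per unit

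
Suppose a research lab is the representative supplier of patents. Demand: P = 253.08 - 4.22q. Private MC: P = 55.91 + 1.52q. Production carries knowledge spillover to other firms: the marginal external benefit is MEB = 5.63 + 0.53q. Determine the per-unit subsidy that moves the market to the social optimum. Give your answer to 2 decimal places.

Social marginal cost = private MC − MEB = 50.28 + 0.99q.
Set SMC = demand: 50.28 + 0.99q = 253.08 - 4.22q → q* = 38.9251.
The Pigouvian subsidy equals MEB at q*: 5.63 + 0.53×38.9251 = 26.2603.

subsidy = 26.26 per unit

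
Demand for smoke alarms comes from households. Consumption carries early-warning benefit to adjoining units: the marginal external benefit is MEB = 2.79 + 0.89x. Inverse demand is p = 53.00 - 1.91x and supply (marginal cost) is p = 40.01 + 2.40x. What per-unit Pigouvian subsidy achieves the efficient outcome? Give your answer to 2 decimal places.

subsidy = 6.90 per unit

Social marginal benefit = demand + MEB = 55.79 - 1.02x.
Set SMB = MC: 55.79 - 1.02x = 40.01 + 2.40x → x* = 4.6140.
The Pigouvian subsidy equals MEB at x*: 2.79 + 0.89×4.6140 = 6.8965.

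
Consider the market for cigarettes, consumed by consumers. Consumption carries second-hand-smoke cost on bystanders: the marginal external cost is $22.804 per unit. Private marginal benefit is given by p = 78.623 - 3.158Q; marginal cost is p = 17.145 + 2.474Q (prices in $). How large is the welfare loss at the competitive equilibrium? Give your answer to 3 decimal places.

DWL = $46.167

Market equilibrium (private): 17.145 + 2.474Q = 78.623 - 3.158Q → Q_m = 10.9158.
Social marginal benefit = demand − MEC = 55.819 - 3.158Q.
Set SMB = MC: 55.819 - 3.158Q = 17.145 + 2.474Q → Q* = 6.8668.
The loss is the area between SMB and MC from Q* to Q_m; with linear curves that's a triangle of height MEC(Q_m).
DWL = ½ × 4.0490 × 22.8040 = 46.1667.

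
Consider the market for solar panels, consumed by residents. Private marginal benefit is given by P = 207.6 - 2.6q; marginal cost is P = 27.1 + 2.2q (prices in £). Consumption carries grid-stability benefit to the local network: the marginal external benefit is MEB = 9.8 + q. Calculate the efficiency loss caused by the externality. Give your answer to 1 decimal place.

Market equilibrium (private): 27.1 + 2.2q = 207.6 - 2.6q → q_m = 37.6042.
Social marginal benefit = demand + MEB = 217.4 - 1.6q.
Set SMB = MC: 217.4 - 1.6q = 27.1 + 2.2q → q* = 50.0789.
Between q* and q_m the wedge SMB − MC runs linearly from 0 to MEB(q_m), so the loss is a triangle.
DWL = ½ × 12.4747 × 47.4042 = 295.6766.

DWL = £295.7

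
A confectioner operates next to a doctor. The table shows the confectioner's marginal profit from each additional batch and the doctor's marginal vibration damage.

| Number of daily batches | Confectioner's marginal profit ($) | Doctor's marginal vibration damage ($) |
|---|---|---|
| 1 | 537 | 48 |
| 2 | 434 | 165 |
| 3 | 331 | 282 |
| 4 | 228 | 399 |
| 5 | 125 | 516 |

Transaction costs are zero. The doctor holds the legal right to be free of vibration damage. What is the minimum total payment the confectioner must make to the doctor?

$495

Efficient level: marginal profit ≥ marginal vibration damage through level 3, so k* = 3.
With the doctor holding the right, the confectioner must at least compensate total damage at k*: 48 + 165 + 282 = 495.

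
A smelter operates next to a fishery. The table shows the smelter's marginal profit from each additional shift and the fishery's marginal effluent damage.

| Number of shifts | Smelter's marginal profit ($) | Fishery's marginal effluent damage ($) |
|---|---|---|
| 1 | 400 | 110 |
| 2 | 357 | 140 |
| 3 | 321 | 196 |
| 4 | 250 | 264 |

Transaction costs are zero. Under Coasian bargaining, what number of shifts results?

3

Bargaining reaches the level where marginal profit last exceeds marginal effluent damage.
That holds through level 3 (321 ≥ 196) but not at 4 (250 < 264).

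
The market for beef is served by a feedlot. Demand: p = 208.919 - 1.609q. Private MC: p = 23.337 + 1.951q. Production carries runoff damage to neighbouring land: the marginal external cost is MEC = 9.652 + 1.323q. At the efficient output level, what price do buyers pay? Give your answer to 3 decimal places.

Social marginal cost = private MC + MEC = 32.989 + 3.274q.
Set SMC = demand: 32.989 + 3.274q = 208.919 - 1.609q → q* = 36.0291.
Consumer price on the demand curve at q*: 208.919 − 1.609×36.0291 = 150.9482.

P = 150.948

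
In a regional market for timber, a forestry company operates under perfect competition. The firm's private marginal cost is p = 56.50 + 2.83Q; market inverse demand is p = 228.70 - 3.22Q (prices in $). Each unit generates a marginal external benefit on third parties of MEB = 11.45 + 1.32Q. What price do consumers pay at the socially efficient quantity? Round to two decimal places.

Social marginal cost = private MC − MEB = 45.05 + 1.51Q.
Set SMC = demand: 45.05 + 1.51Q = 228.70 - 3.22Q → Q* = 38.8266.
Consumer price on the demand curve at Q*: 228.70 − 3.22×38.8266 = 103.6783.

P = $103.68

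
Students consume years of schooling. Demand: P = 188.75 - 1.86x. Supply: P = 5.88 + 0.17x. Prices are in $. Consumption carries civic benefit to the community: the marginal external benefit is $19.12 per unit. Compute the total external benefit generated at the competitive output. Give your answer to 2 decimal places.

Market equilibrium (private): 5.88 + 0.17x = 188.75 - 1.86x → x_m = 90.0837.
Total external benefit = MEB × x_m = 19.12 × 90.0837 = 1722.4003.

$1722.40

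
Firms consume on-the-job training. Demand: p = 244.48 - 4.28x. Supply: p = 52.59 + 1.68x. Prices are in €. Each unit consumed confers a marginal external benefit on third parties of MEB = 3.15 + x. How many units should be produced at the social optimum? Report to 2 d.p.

x* = 39.32

Social marginal benefit = demand + MEB = 247.63 - 3.28x.
Set SMB = MC: 247.63 - 3.28x = 52.59 + 1.68x → x* = 39.3226.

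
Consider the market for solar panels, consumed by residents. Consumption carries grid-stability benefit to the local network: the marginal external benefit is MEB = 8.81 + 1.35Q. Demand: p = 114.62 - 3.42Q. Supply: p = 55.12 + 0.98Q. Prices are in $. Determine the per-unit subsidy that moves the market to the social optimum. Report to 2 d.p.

subsidy = $39.05 per unit

Social marginal benefit = demand + MEB = 123.43 - 2.07Q.
Set SMB = MC: 123.43 - 2.07Q = 55.12 + 0.98Q → Q* = 22.3967.
The Pigouvian subsidy equals MEB at Q*: 8.81 + 1.35×22.3967 = 39.0455.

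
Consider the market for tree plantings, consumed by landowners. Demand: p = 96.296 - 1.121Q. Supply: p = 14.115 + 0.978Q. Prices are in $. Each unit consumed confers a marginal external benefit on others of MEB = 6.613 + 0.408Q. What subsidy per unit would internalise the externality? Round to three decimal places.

Social marginal benefit = demand + MEB = 102.909 - 0.713Q.
Set SMB = MC: 102.909 - 0.713Q = 14.115 + 0.978Q → Q* = 52.5098.
The Pigouvian subsidy equals MEB at Q*: 6.613 + 0.408×52.5098 = 28.0370.

subsidy = $28.037 per unit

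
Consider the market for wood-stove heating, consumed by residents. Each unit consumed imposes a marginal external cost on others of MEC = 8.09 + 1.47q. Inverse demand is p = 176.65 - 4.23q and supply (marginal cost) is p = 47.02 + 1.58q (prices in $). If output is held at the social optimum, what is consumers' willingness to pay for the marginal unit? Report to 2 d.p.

P = $106.03

Social marginal benefit = demand − MEC = 168.56 - 5.70q.
Set SMB = MC: 168.56 - 5.70q = 47.02 + 1.58q → q* = 16.6951.
Consumer price on the demand curve at q*: 176.65 − 4.23×16.6951 = 106.0297.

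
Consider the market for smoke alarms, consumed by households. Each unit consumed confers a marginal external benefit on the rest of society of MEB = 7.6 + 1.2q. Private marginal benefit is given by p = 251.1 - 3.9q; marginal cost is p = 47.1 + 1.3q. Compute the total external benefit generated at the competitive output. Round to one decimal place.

1221.6

Market equilibrium (private): 47.1 + 1.3q = 251.1 - 3.9q → q_m = 39.2308.
Total external benefit = ∫₀^{q_m} (7.6 + 1.2q) dq = 7.6×39.2308 + ½×1.2×39.2308² = 1221.5875.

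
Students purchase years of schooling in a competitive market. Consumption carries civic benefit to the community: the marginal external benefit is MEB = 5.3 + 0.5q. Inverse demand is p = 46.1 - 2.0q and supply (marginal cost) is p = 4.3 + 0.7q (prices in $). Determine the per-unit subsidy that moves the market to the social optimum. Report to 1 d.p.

Social marginal benefit = demand + MEB = 51.4 - 1.5q.
Set SMB = MC: 51.4 - 1.5q = 4.3 + 0.7q → q* = 21.4091.
The Pigouvian subsidy equals MEB at q*: 5.3 + 0.5×21.4091 = 16.0046.

subsidy = $16.0 per unit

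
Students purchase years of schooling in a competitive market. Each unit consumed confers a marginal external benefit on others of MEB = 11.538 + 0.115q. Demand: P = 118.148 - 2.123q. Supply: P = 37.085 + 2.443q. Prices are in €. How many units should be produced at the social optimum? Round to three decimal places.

Social marginal benefit = demand + MEB = 129.686 - 2.008q.
Set SMB = MC: 129.686 - 2.008q = 37.085 + 2.443q → q* = 20.8045.

q* = 20.805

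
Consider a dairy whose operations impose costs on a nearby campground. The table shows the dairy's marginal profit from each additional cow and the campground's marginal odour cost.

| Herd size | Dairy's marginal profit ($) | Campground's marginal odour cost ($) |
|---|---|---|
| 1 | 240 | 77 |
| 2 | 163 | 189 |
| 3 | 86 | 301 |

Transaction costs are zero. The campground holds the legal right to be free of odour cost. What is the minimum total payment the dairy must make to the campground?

Efficient level: marginal profit ≥ marginal odour cost through level 1, so k* = 1.
With the campground holding the right, the dairy must at least compensate total damage at k*: 77 = 77.

$77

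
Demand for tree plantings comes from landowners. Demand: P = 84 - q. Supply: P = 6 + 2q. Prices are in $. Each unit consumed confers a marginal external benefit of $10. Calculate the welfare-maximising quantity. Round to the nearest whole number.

q* = 29

Social marginal benefit = demand + MEB = 94 - q.
Set SMB = MC: 94 - q = 6 + 2q → q* = 29.3333.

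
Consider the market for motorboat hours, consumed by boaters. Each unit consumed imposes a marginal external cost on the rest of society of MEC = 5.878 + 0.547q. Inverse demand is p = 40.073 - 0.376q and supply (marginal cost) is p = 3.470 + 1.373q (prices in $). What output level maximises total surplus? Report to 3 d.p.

Social marginal benefit = demand − MEC = 34.195 - 0.923q.
Set SMB = MC: 34.195 - 0.923q = 3.470 + 1.373q → q* = 13.3820.

q* = 13.382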